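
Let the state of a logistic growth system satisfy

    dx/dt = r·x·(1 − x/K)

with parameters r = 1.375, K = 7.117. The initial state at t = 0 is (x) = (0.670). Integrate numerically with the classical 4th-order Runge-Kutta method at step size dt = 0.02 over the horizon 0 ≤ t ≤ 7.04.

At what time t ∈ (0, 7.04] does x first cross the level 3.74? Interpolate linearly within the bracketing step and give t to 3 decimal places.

t=0.000: state=(0.670)
step 1 (dt=0.02): k1=(0.835), k2=(0.844), k3=(0.844), k4=(0.853); state += dt/6·(k1+2k2+2k3+k4)
t=0.020: state=(0.687)
t=0.040: state=(0.704)
t=0.060: state=(0.722)
continuing one RK4 step at a time; state shown every 25 steps (Δt=0.5):
t=0.500: state=(1.219)
t=1.000: state=(2.073)
t=1.500: state=(3.201)
t=1.720: state=(3.738)
next step: t=1.740: state=(3.787) — x has crossed 3.74
linear interpolation between t=1.720 (3.73789) and t=1.740 (3.78666) → t≈1.721

t = 1.721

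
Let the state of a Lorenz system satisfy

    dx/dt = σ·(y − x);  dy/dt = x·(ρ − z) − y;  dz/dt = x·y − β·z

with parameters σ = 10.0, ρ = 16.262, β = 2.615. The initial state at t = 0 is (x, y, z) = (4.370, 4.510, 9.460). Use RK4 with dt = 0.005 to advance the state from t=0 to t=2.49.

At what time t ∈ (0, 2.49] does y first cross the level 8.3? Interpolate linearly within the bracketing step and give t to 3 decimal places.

t=0.000: state=(4.370, 4.510, 9.460)
step 1 (dt=0.005): k1=(1.400, 25.215, -5.029), k2=(1.995, 25.230, -4.705), k3=(1.981, 25.237, -4.700), k4=(2.563, 25.259, -4.370); state += dt/6·(k1+2k2+2k3+k4)
t=0.005: state=(4.380, 4.636, 9.436)
t=0.010: state=(4.396, 4.763, 9.416)
t=0.015: state=(4.417, 4.889, 9.400)
continuing one RK4 step at a time; state shown every 20 steps (Δt=0.1):
t=0.100: state=(5.418, 7.162, 9.775)
t=0.140: state=(6.190, 8.278, 10.510)
next step: t=0.145: state=(6.295, 8.413, 10.632) — y has crossed 8.3
linear interpolation between t=0.140 (8.27757) and t=0.145 (8.41347) → t≈0.141

t = 0.141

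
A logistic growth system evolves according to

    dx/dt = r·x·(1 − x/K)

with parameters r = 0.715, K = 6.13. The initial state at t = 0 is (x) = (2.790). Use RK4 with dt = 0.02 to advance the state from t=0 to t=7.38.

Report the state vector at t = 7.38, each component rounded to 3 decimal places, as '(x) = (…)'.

t=0.000: state=(2.790)
step 1 (dt=0.02): k1=(1.087), k2=(1.088), k3=(1.088), k4=(1.088); state += dt/6·(k1+2k2+2k3+k4)
t=0.020: state=(2.812)
t=0.040: state=(2.834)
t=0.060: state=(2.855)
continuing one RK4 step at a time; state shown every 25 steps (Δt=0.5):
t=0.500: state=(3.336)
t=1.000: state=(3.866)
t=1.500: state=(4.349)
t=2.000: state=(4.765)
t=2.500: state=(5.107)
t=3.000: state=(5.377)
t=3.500: state=(5.583)
t=4.000: state=(5.737)
t=4.500: state=(5.850)
t=5.000: state=(5.931)
t=5.500: state=(5.990)
t=6.000: state=(6.031)
t=6.500: state=(6.060)
t=7.000: state=(6.081)
t=7.380: state=(6.093)

(x) = (6.093)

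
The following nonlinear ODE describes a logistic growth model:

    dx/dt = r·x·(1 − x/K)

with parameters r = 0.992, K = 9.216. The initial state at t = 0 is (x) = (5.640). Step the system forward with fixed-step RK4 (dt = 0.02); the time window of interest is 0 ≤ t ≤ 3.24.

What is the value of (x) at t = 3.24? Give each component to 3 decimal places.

(x) = (8.987)

t=0.000: state=(5.640)
step 1 (dt=0.02): k1=(2.171), k2=(2.166), k3=(2.166), k4=(2.161); state += dt/6·(k1+2k2+2k3+k4)
t=0.020: state=(5.683)
t=0.040: state=(5.726)
t=0.060: state=(5.769)
continuing one RK4 step at a time; state shown every 10 steps (Δt=0.2):
t=0.200: state=(6.063)
t=0.400: state=(6.461)
t=0.600: state=(6.828)
t=0.800: state=(7.162)
t=1.000: state=(7.462)
t=1.200: state=(7.726)
t=1.400: state=(7.958)
t=1.600: state=(8.158)
t=1.800: state=(8.330)
t=2.000: state=(8.477)
t=2.200: state=(8.601)
t=2.400: state=(8.706)
t=2.600: state=(8.793)
t=2.800: state=(8.866)
t=3.000: state=(8.927)
t=3.200: state=(8.978)
t=3.240: state=(8.987)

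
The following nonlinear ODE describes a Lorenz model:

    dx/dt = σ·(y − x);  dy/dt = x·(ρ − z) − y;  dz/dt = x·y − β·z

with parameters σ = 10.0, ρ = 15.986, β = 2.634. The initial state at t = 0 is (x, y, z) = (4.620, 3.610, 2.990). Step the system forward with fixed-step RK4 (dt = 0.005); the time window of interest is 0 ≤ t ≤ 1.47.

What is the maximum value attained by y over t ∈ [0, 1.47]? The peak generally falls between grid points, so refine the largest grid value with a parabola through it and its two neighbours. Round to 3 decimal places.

t=0.000: state=(4.620, 3.610, 2.990)
step 1 (dt=0.005): k1=(-10.100, 56.432, 8.803), k2=(-8.437, 55.861, 9.302), k3=(-8.493, 55.911, 9.307), k4=(-6.880, 55.387, 9.806); state += dt/6·(k1+2k2+2k3+k4)
t=0.005: state=(4.578, 3.889, 3.037)
t=0.010: state=(4.551, 4.164, 3.088)
t=0.015: state=(4.539, 4.435, 3.145)
continuing one RK4 step at a time; state shown every 10 steps (Δt=0.05):
t=0.050: state=(4.798, 6.283, 3.700)
t=0.100: state=(5.953, 8.985, 5.164)
t=0.150: state=(7.734, 11.710, 7.869)
t=0.200: state=(9.767, 13.698, 12.192)
t=0.250: state=(11.376, 13.560, 17.610)
t=0.300: state=(11.681, 10.569, 22.128)
t=0.350: state=(10.305, 6.141, 23.752)
t=0.400: state=(7.850, 2.554, 22.635)
t=0.450: state=(5.308, 0.645, 20.303)
t=0.500: state=(3.299, -0.040, 17.847)
t=0.550: state=(1.953, -0.140, 15.631)
t=0.600: state=(1.148, -0.040, 13.695)
t=0.650: state=(0.710, 0.098, 12.006)
t=0.700: state=(0.497, 0.228, 10.529)
t=0.750: state=(0.417, 0.350, 9.236)
t=0.800: state=(0.418, 0.481, 8.104)
t=0.850: state=(0.475, 0.639, 7.116)
t=0.900: state=(0.582, 0.846, 6.256)
t=0.950: state=(0.743, 1.130, 5.515)
t=1.000: state=(0.975, 1.525, 4.887)
t=1.050: state=(1.303, 2.078, 4.380)
t=1.100: state=(1.765, 2.854, 4.016)
t=1.150: state=(2.412, 3.936, 3.852)
t=1.200: state=(3.313, 5.420, 4.004)
t=1.250: state=(4.544, 7.378, 4.688)
t=1.300: state=(6.156, 9.759, 6.266)
t=1.350: state=(8.098, 12.166, 9.191)
t=1.400: state=(10.060, 13.609, 13.641)
t=1.450: state=(11.371, 12.784, 18.754)
t=1.470: state=(11.531, 11.693, 20.533)
largest grid value and its neighbours: y(0.220)=13.97521, y(0.225)=13.97957, y(0.230)=13.95551
parabola through these three points peaks at t≈0.223 with y≈13.98128

max y = 13.981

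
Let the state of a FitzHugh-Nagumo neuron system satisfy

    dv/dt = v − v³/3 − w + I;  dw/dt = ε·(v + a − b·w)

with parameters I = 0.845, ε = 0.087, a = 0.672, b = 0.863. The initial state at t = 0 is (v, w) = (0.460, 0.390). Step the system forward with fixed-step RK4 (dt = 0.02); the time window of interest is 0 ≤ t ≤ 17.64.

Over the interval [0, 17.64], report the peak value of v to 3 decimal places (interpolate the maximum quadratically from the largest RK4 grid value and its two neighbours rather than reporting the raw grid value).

t=0.000: state=(0.460, 0.390)
step 1 (dt=0.02): k1=(0.883, 0.069), k2=(0.889, 0.070), k3=(0.889, 0.070), k4=(0.895, 0.071); state += dt/6·(k1+2k2+2k3+k4)
t=0.020: state=(0.478, 0.391)
t=0.040: state=(0.496, 0.393)
t=0.060: state=(0.514, 0.394)
continuing one RK4 step at a time; state shown every 50 steps (Δt=1):
t=1.000: state=(1.449, 0.499)
t=2.000: state=(1.794, 0.661)
t=3.000: state=(1.772, 0.819)
t=4.000: state=(1.707, 0.962)
t=5.000: state=(1.638, 1.089)
t=6.000: state=(1.567, 1.201)
t=7.000: state=(1.495, 1.299)
t=8.000: state=(1.422, 1.383)
t=9.000: state=(1.346, 1.455)
t=10.000: state=(1.267, 1.516)
t=11.000: state=(1.182, 1.565)
t=12.000: state=(1.088, 1.604)
t=13.000: state=(0.979, 1.631)
t=14.000: state=(0.843, 1.646)
t=15.000: state=(0.650, 1.646)
t=16.000: state=(0.311, 1.625)
t=17.000: state=(-0.458, 1.562)
t=17.640: state=(-1.276, 1.478)
largest grid value and its neighbours: v(2.240)=1.79972, v(2.260)=1.79972, v(2.280)=1.79966
parabola through these three points peaks at t≈2.250 with v≈1.79972

max v = 1.800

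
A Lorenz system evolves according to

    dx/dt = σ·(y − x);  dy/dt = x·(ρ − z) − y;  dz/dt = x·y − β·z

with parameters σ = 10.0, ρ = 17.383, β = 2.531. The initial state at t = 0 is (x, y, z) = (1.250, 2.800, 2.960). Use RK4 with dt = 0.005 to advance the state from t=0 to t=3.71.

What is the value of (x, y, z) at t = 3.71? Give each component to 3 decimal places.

t=0.000: state=(1.250, 2.800, 2.960)
step 1 (dt=0.005): k1=(15.500, 15.229, -3.992), k2=(15.493, 15.762, -3.809), k3=(15.507, 15.760, -3.808), k4=(15.513, 16.293, -3.622); state += dt/6·(k1+2k2+2k3+k4)
t=0.005: state=(1.328, 2.879, 2.941)
t=0.010: state=(1.405, 2.963, 2.924)
t=0.015: state=(1.483, 3.052, 2.909)
continuing one RK4 step at a time; state shown every 40 steps (Δt=0.2):
t=0.200: state=(6.355, 10.649, 5.764)
t=0.400: state=(12.164, 8.913, 26.218)
t=0.600: state=(1.794, -1.252, 18.265)
t=0.800: state=(-0.755, -1.238, 11.004)
t=1.000: state=(-2.074, -3.174, 7.105)
t=1.200: state=(-6.370, -9.802, 8.592)
t=1.400: state=(-10.984, -9.203, 23.395)
t=1.600: state=(-3.408, -0.671, 18.351)
t=1.800: state=(-1.320, -1.351, 11.303)
t=2.000: state=(-2.543, -3.814, 7.540)
t=2.200: state=(-7.286, -10.775, 10.325)
t=2.400: state=(-10.143, -7.285, 23.627)
t=2.600: state=(-3.052, -0.970, 17.242)
t=2.800: state=(-1.741, -2.030, 10.811)
t=3.000: state=(-3.713, -5.550, 8.058)
t=3.200: state=(-9.268, -12.143, 14.902)
t=3.400: state=(-7.752, -3.874, 22.477)
t=3.600: state=(-2.492, -1.551, 14.951)
t=3.710: state=(-2.144, -2.339, 11.722)

(x, y, z) = (-2.144, -2.339, 11.722)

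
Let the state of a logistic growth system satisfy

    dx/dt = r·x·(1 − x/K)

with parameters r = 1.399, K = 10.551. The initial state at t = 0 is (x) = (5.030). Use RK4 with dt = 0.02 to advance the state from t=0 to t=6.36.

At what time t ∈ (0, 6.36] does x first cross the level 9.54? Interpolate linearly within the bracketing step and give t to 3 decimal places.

t=0.000: state=(5.030)
step 1 (dt=0.02): k1=(3.682), k2=(3.684), k3=(3.684), k4=(3.686); state += dt/6·(k1+2k2+2k3+k4)
t=0.020: state=(5.104)
t=0.040: state=(5.177)
t=0.060: state=(5.251)
continuing one RK4 step at a time; state shown every 25 steps (Δt=0.5):
t=0.500: state=(6.828)
t=1.000: state=(8.302)
t=1.500: state=(9.299)
t=1.660: state=(9.526)
next step: t=1.680: state=(9.551) — x has crossed 9.54
linear interpolation between t=1.660 (9.52588) and t=1.680 (9.55148) → t≈1.671

t = 1.671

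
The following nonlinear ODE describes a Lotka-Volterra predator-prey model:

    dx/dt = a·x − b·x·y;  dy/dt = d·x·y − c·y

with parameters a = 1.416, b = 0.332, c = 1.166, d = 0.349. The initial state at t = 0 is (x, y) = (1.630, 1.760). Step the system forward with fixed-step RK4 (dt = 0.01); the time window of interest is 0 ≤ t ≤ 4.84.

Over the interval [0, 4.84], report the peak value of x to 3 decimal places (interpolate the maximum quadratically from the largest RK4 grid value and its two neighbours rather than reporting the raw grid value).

max x = 8.260

t=0.000: state=(1.630, 1.760)
step 1 (dt=0.01): k1=(1.356, -1.051), k2=(1.364, -1.044), k3=(1.364, -1.044), k4=(1.373, -1.036); state += dt/6·(k1+2k2+2k3+k4)
t=0.010: state=(1.644, 1.750)
t=0.020: state=(1.657, 1.739)
t=0.030: state=(1.671, 1.729)
continuing one RK4 step at a time; state shown every 20 steps (Δt=0.2):
t=0.200: state=(1.937, 1.578)
t=0.400: state=(2.326, 1.450)
t=0.600: state=(2.812, 1.373)
t=0.800: state=(3.411, 1.350)
t=1.000: state=(4.136, 1.390)
t=1.200: state=(4.988, 1.513)
t=1.400: state=(5.945, 1.754)
t=1.600: state=(6.935, 2.178)
t=1.800: state=(7.795, 2.889)
t=2.000: state=(8.248, 4.018)
t=2.200: state=(7.967, 5.633)
t=2.400: state=(6.836, 7.511)
t=2.600: state=(5.214, 9.069)
t=2.800: state=(3.682, 9.779)
t=3.000: state=(2.557, 9.604)
t=3.200: state=(1.835, 8.849)
t=3.400: state=(1.399, 7.835)
t=3.600: state=(1.143, 6.776)
t=3.800: state=(1.001, 5.780)
t=4.000: state=(0.933, 4.896)
t=4.200: state=(0.918, 4.135)
t=4.400: state=(0.946, 3.494)
t=4.600: state=(1.014, 2.963)
t=4.800: state=(1.123, 2.528)
t=4.840: state=(1.149, 2.451)
largest grid value and its neighbours: x(2.020)=8.25807, x(2.030)=8.26001, x(2.040)=8.25996
parabola through these three points peaks at t≈2.035 with x≈8.26023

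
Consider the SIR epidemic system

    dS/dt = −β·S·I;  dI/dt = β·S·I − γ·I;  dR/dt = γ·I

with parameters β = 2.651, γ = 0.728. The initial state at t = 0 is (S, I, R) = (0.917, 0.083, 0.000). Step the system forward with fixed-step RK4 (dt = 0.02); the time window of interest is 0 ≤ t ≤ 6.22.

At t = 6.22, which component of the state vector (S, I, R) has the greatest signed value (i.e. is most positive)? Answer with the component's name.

largest component: R

t=0.000: state=(0.917, 0.083, 0.000)
step 1 (dt=0.02): k1=(-0.202, 0.141, 0.060), k2=(-0.205, 0.143, 0.061), k3=(-0.205, 0.143, 0.061), k4=(-0.208, 0.145, 0.063); state += dt/6·(k1+2k2+2k3+k4)
t=0.020: state=(0.913, 0.086, 0.001)
t=0.040: state=(0.909, 0.089, 0.003)
t=0.060: state=(0.904, 0.092, 0.004)
continuing one RK4 step at a time; state shown every 25 steps (Δt=0.5):
t=0.500: state=(0.775, 0.179, 0.046)
t=1.000: state=(0.563, 0.303, 0.134)
t=1.500: state=(0.354, 0.385, 0.261)
t=2.000: state=(0.211, 0.385, 0.404)
t=2.500: state=(0.130, 0.334, 0.536)
t=3.000: state=(0.088, 0.267, 0.645)
t=3.500: state=(0.064, 0.205, 0.731)
t=4.000: state=(0.051, 0.154, 0.796)
t=4.500: state=(0.042, 0.114, 0.844)
t=5.000: state=(0.037, 0.083, 0.880)
t=5.500: state=(0.034, 0.061, 0.906)
t=6.000: state=(0.032, 0.044, 0.924)
t=6.220: state=(0.031, 0.038, 0.931)
compare at T: S=0.031, I=0.038, R=0.931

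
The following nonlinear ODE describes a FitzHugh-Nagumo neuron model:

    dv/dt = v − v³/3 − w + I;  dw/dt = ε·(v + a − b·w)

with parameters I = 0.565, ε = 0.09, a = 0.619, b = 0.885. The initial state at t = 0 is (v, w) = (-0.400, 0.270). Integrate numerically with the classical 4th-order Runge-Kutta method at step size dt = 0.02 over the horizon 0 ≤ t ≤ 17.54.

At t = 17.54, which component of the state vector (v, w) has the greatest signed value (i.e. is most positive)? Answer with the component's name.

largest component: v

t=0.000: state=(-0.400, 0.270)
step 1 (dt=0.02): k1=(-0.084, -0.002), k2=(-0.084, -0.002), k3=(-0.084, -0.002), k4=(-0.085, -0.002); state += dt/6·(k1+2k2+2k3+k4)
t=0.020: state=(-0.402, 0.270)
t=0.040: state=(-0.403, 0.270)
t=0.060: state=(-0.405, 0.270)
continuing one RK4 step at a time; state shown every 50 steps (Δt=1):
t=1.000: state=(-0.526, 0.263)
t=2.000: state=(-0.761, 0.242)
t=3.000: state=(-1.070, 0.198)
t=4.000: state=(-1.293, 0.133)
t=5.000: state=(-1.363, 0.060)
t=6.000: state=(-1.346, -0.008)
t=7.000: state=(-1.293, -0.069)
t=8.000: state=(-1.226, -0.119)
t=9.000: state=(-1.150, -0.159)
t=10.000: state=(-1.064, -0.189)
t=11.000: state=(-0.965, -0.209)
t=12.000: state=(-0.843, -0.218)
t=13.000: state=(-0.675, -0.213)
t=14.000: state=(-0.397, -0.191)
t=15.000: state=(0.198, -0.135)
t=16.000: state=(1.361, -0.005)
t=17.000: state=(1.861, 0.196)
t=17.540: state=(1.865, 0.307)
compare at T: v=1.865, w=0.307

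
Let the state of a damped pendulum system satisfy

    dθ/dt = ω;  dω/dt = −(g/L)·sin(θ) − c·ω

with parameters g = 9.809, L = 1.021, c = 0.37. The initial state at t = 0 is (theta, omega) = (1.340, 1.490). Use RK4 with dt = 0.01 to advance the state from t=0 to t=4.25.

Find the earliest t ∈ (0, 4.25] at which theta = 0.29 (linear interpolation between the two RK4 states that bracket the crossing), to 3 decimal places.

t = 0.683

t=0.000: state=(1.340, 1.490)
step 1 (dt=0.01): k1=(1.490, -9.904), k2=(1.440, -9.902), k3=(1.440, -9.901), k4=(1.391, -9.898); state += dt/6·(k1+2k2+2k3+k4)
t=0.010: state=(1.354, 1.391)
t=0.020: state=(1.368, 1.292)
t=0.030: state=(1.380, 1.193)
continuing one RK4 step at a time; state shown every 20 steps (Δt=0.2):
t=0.200: state=(1.442, -0.448)
t=0.400: state=(1.172, -2.211)
t=0.600: state=(0.590, -3.482)
t=0.680: state=(0.301, -3.706)
next step: t=0.690: state=(0.264, -3.719) — theta has crossed 0.29
linear interpolation between t=0.680 (0.30088) and t=0.690 (0.26375) → t≈0.683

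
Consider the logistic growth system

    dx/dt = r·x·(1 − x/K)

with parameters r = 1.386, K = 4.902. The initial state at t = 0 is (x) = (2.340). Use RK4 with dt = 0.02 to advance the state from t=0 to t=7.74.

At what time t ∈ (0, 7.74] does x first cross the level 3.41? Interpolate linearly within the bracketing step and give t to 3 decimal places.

t=0.000: state=(2.340)
step 1 (dt=0.02): k1=(1.695), k2=(1.696), k3=(1.696), k4=(1.697); state += dt/6·(k1+2k2+2k3+k4)
t=0.020: state=(2.374)
t=0.040: state=(2.408)
t=0.060: state=(2.442)
continuing one RK4 step at a time; state shown every 25 steps (Δt=0.5):
t=0.500: state=(3.168)
t=0.660: state=(3.407)
next step: t=0.680: state=(3.436) — x has crossed 3.41
linear interpolation between t=0.660 (3.40743) and t=0.680 (3.43607) → t≈0.662

t = 0.662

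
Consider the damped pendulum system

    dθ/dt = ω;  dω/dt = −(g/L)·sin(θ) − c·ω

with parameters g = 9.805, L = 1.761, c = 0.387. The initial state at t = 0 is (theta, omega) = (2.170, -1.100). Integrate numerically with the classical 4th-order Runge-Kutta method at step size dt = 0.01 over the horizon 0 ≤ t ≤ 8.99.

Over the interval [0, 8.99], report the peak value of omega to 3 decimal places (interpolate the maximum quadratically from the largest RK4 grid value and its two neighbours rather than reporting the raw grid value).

max omega = 2.832

t=0.000: state=(2.170, -1.100)
step 1 (dt=0.01): k1=(-1.100, -4.172), k2=(-1.121, -4.181), k3=(-1.121, -4.182), k4=(-1.142, -4.191); state += dt/6·(k1+2k2+2k3+k4)
t=0.010: state=(2.159, -1.142)
t=0.020: state=(2.147, -1.184)
t=0.030: state=(2.135, -1.226)
continuing one RK4 step at a time; state shown every 50 steps (Δt=0.5):
t=0.500: state=(1.068, -3.289)
t=1.000: state=(-0.698, -3.023)
t=1.500: state=(-1.507, -0.165)
t=2.000: state=(-0.941, 2.278)
t=2.500: state=(0.395, 2.477)
t=3.000: state=(1.094, 0.171)
t=3.500: state=(0.617, -1.873)
t=4.000: state=(-0.404, -1.746)
t=4.500: state=(-0.818, 0.179)
t=5.000: state=(-0.313, 1.596)
t=5.500: state=(0.438, 1.075)
t=6.000: state=(0.583, -0.499)
t=6.500: state=(0.076, -1.280)
t=7.000: state=(-0.425, -0.519)
t=7.500: state=(-0.372, 0.669)
t=8.000: state=(0.081, 0.923)
t=8.500: state=(0.364, 0.107)
t=8.990: state=(0.201, -0.674)
largest grid value and its neighbours: omega(2.270)=2.83110, omega(2.280)=2.83206, omega(2.290)=2.83147
parabola through these three points peaks at t≈2.281 with omega≈2.83207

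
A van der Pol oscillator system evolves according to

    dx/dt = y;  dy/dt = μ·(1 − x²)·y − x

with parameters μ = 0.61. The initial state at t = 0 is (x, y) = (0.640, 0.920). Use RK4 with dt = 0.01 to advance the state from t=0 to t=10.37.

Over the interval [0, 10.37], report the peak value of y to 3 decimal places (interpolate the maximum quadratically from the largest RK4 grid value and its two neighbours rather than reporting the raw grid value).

max y = 2.201

t=0.000: state=(0.640, 0.920)
step 1 (dt=0.01): k1=(0.920, -0.309), k2=(0.918, -0.317), k3=(0.918, -0.317), k4=(0.917, -0.326); state += dt/6·(k1+2k2+2k3+k4)
t=0.010: state=(0.649, 0.917)
t=0.020: state=(0.658, 0.913)
t=0.030: state=(0.667, 0.910)
continuing one RK4 step at a time; state shown every 50 steps (Δt=0.5):
t=0.500: state=(1.027, 0.565)
t=1.000: state=(1.167, -0.013)
t=1.500: state=(1.022, -0.554)
t=2.000: state=(0.621, -1.051)
t=2.500: state=(-0.033, -1.559)
t=3.000: state=(-0.884, -1.712)
t=3.500: state=(-1.563, -0.860)
t=4.000: state=(-1.723, 0.149)
t=4.500: state=(-1.489, 0.738)
t=5.000: state=(-1.005, 1.202)
t=5.500: state=(-0.266, 1.780)
t=6.000: state=(0.758, 2.198)
t=6.500: state=(1.684, 1.250)
t=7.000: state=(1.952, -0.064)
t=7.500: state=(1.743, -0.693)
t=8.000: state=(1.294, -1.098)
t=8.500: state=(0.627, -1.606)
t=9.000: state=(-0.336, -2.221)
t=9.500: state=(-1.431, -1.852)
t=10.000: state=(-1.973, -0.333)
t=10.370: state=(-1.953, 0.366)
largest grid value and its neighbours: y(5.960)=2.20070, y(5.970)=2.20110, y(5.980)=2.20088
parabola through these three points peaks at t≈5.971 with y≈2.20111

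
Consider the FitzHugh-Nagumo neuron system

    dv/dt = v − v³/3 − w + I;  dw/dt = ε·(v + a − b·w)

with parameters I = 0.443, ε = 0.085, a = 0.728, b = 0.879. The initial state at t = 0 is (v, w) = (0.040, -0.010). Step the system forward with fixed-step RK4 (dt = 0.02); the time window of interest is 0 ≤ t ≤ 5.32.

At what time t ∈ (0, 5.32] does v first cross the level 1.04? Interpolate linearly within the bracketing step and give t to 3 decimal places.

t=0.000: state=(0.040, -0.010)
step 1 (dt=0.02): k1=(0.493, 0.066), k2=(0.497, 0.066), k3=(0.497, 0.066), k4=(0.502, 0.067); state += dt/6·(k1+2k2+2k3+k4)
t=0.020: state=(0.050, -0.009)
t=0.040: state=(0.060, -0.007)
t=0.060: state=(0.070, -0.006)
continuing one RK4 step at a time; state shown every 10 steps (Δt=0.2):
t=0.200: state=(0.148, 0.004)
t=0.400: state=(0.275, 0.020)
t=0.600: state=(0.425, 0.038)
t=0.800: state=(0.596, 0.058)
t=1.000: state=(0.787, 0.081)
t=1.200: state=(0.987, 0.107)
t=1.240: state=(1.027, 0.113)
next step: t=1.260: state=(1.047, 0.115) — v has crossed 1.04
linear interpolation between t=1.240 (1.02708) and t=1.260 (1.04696) → t≈1.253

t = 1.253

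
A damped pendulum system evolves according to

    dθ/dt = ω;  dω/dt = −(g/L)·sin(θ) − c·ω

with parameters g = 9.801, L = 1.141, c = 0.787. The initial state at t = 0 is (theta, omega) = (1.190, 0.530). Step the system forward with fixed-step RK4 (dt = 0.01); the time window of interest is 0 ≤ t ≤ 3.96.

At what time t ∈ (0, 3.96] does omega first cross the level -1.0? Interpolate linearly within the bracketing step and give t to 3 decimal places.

t=0.000: state=(1.190, 0.530)
step 1 (dt=0.01): k1=(0.530, -8.392), k2=(0.488, -8.367), k3=(0.488, -8.366), k4=(0.446, -8.341); state += dt/6·(k1+2k2+2k3+k4)
t=0.010: state=(1.195, 0.446)
t=0.020: state=(1.199, 0.363)
t=0.030: state=(1.202, 0.281)
t=0.190: state=(1.146, -0.951)
next step: t=0.200: state=(1.136, -1.022) — omega has crossed -1.0
linear interpolation between t=0.190 (-0.95126) and t=0.200 (-1.02159) → t≈0.197

t = 0.197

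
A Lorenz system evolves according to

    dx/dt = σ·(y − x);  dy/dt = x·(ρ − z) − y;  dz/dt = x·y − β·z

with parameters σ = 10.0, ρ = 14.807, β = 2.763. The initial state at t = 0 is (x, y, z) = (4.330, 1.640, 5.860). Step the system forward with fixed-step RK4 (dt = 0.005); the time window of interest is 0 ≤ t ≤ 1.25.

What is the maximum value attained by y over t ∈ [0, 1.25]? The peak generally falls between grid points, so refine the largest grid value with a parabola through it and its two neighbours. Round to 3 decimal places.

t=0.000: state=(4.330, 1.640, 5.860)
step 1 (dt=0.005): k1=(-26.900, 37.101, -9.090), k2=(-25.300, 36.503, -8.742), k3=(-25.355, 36.537, -8.744), k4=(-23.805, 35.967, -8.409); state += dt/6·(k1+2k2+2k3+k4)
t=0.005: state=(4.203, 1.823, 5.816)
t=0.010: state=(4.092, 2.000, 5.776)
t=0.015: state=(3.994, 2.172, 5.738)
continuing one RK4 step at a time; state shown every 10 steps (Δt=0.05):
t=0.050: state=(3.633, 3.287, 5.554)
t=0.100: state=(3.816, 4.790, 5.534)
t=0.150: state=(4.536, 6.398, 5.909)
t=0.200: state=(5.643, 8.174, 6.883)
t=0.250: state=(7.023, 9.951, 8.695)
t=0.300: state=(8.481, 11.264, 11.461)
t=0.350: state=(9.660, 11.432, 14.873)
t=0.400: state=(10.109, 10.034, 17.999)
t=0.450: state=(9.562, 7.507, 19.753)
t=0.500: state=(8.188, 4.927, 19.776)
t=0.550: state=(6.484, 3.092, 18.574)
t=0.600: state=(4.918, 2.123, 16.853)
t=0.650: state=(3.729, 1.774, 15.060)
t=0.700: state=(2.952, 1.779, 13.387)
t=0.750: state=(2.529, 1.979, 11.896)
t=0.800: state=(2.379, 2.307, 10.604)
t=0.850: state=(2.441, 2.751, 9.518)
t=0.900: state=(2.682, 3.332, 8.652)
t=0.950: state=(3.091, 4.080, 8.034)
t=1.000: state=(3.675, 5.026, 7.716)
t=1.050: state=(4.446, 6.181, 7.784)
t=1.100: state=(5.407, 7.503, 8.359)
t=1.150: state=(6.521, 8.845, 9.570)
t=1.200: state=(7.677, 9.906, 11.473)
t=1.250: state=(8.661, 10.270, 13.891)
largest grid value and its neighbours: y(0.325)=11.53217, y(0.330)=11.54352, y(0.335)=11.53954
parabola through these three points peaks at t≈0.331 with y≈11.54397

max y = 11.544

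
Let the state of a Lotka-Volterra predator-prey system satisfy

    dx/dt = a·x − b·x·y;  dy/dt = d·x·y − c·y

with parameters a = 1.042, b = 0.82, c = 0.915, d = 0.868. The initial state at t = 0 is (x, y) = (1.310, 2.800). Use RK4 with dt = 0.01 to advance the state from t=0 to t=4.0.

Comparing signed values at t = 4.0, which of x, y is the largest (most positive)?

largest component: x

t=0.000: state=(1.310, 2.800)
step 1 (dt=0.01): k1=(-1.643, 0.622), k2=(-1.636, 0.603), k3=(-1.636, 0.603), k4=(-1.629, 0.583); state += dt/6·(k1+2k2+2k3+k4)
t=0.010: state=(1.294, 2.806)
t=0.020: state=(1.277, 2.812)
t=0.030: state=(1.261, 2.817)
continuing one RK4 step at a time; state shown every 20 steps (Δt=0.2):
t=0.200: state=(1.013, 2.850)
t=0.400: state=(0.786, 2.772)
t=0.600: state=(0.622, 2.606)
t=0.800: state=(0.508, 2.393)
t=1.000: state=(0.431, 2.161)
t=1.200: state=(0.380, 1.930)
t=1.400: state=(0.347, 1.712)
t=1.600: state=(0.328, 1.511)
t=1.800: state=(0.320, 1.331)
t=2.000: state=(0.321, 1.172)
t=2.200: state=(0.331, 1.033)
t=2.400: state=(0.347, 0.912)
t=2.600: state=(0.371, 0.808)
t=2.800: state=(0.404, 0.720)
t=3.000: state=(0.445, 0.645)
t=3.200: state=(0.495, 0.583)
t=3.400: state=(0.557, 0.532)
t=3.600: state=(0.631, 0.491)
t=3.800: state=(0.719, 0.459)
t=4.000: state=(0.823, 0.437)
compare at T: x=0.823, y=0.437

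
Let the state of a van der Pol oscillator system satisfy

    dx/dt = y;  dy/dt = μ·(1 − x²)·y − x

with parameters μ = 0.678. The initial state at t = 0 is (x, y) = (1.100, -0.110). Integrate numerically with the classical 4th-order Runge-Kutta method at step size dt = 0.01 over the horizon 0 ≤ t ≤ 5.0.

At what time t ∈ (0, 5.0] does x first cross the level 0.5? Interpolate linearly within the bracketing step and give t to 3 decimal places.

t = 0.981

t=0.000: state=(1.100, -0.110)
step 1 (dt=0.01): k1=(-0.110, -1.084), k2=(-0.115, -1.083), k3=(-0.115, -1.083), k4=(-0.121, -1.082); state += dt/6·(k1+2k2+2k3+k4)
t=0.010: state=(1.099, -0.121)
t=0.020: state=(1.098, -0.132)
t=0.030: state=(1.096, -0.142)
continuing one RK4 step at a time; state shown every 20 steps (Δt=0.2):
t=0.200: state=(1.057, -0.322)
t=0.400: state=(0.972, -0.523)
t=0.600: state=(0.848, -0.720)
t=0.800: state=(0.684, -0.920)
t=0.980: state=(0.501, -1.107)
next step: t=0.990: state=(0.490, -1.118) — x has crossed 0.5
linear interpolation between t=0.980 (0.50137) and t=0.990 (0.49024) → t≈0.981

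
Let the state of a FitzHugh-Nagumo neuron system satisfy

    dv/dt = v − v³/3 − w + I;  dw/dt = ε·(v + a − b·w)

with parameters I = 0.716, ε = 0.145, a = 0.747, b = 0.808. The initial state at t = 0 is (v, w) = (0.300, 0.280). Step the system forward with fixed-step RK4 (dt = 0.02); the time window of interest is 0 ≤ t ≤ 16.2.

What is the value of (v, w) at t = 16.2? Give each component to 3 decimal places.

t=0.000: state=(0.300, 0.280)
step 1 (dt=0.02): k1=(0.727, 0.119), k2=(0.732, 0.120), k3=(0.732, 0.120), k4=(0.738, 0.121); state += dt/6·(k1+2k2+2k3+k4)
t=0.020: state=(0.315, 0.282)
t=0.040: state=(0.330, 0.285)
t=0.060: state=(0.345, 0.287)
continuing one RK4 step at a time; state shown every 50 steps (Δt=1):
t=1.000: state=(1.209, 0.453)
t=2.000: state=(1.677, 0.713)
t=3.000: state=(1.650, 0.966)
t=4.000: state=(1.532, 1.179)
t=5.000: state=(1.395, 1.351)
t=6.000: state=(1.241, 1.485)
t=7.000: state=(1.060, 1.580)
t=8.000: state=(0.824, 1.637)
t=9.000: state=(0.445, 1.647)
t=10.000: state=(-0.368, 1.580)
t=11.000: state=(-1.648, 1.363)
t=12.000: state=(-1.898, 1.062)
t=13.000: state=(-1.815, 0.792)
t=14.000: state=(-1.710, 0.566)
t=15.000: state=(-1.603, 0.379)
t=16.000: state=(-1.496, 0.228)
t=16.200: state=(-1.474, 0.201)

(v, w) = (-1.474, 0.201)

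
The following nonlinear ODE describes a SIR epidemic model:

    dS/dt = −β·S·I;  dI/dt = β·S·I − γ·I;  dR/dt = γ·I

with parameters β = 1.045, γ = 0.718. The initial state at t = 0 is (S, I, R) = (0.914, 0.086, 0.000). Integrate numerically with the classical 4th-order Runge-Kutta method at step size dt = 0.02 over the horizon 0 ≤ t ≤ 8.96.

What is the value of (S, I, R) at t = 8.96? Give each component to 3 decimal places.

t=0.000: state=(0.914, 0.086, 0.000)
step 1 (dt=0.02): k1=(-0.082, 0.020, 0.062), k2=(-0.082, 0.020, 0.062), k3=(-0.082, 0.020, 0.062), k4=(-0.082, 0.020, 0.062); state += dt/6·(k1+2k2+2k3+k4)
t=0.020: state=(0.912, 0.086, 0.001)
t=0.040: state=(0.911, 0.087, 0.002)
t=0.060: state=(0.909, 0.087, 0.004)
continuing one RK4 step at a time; state shown every 25 steps (Δt=0.5):
t=0.500: state=(0.872, 0.096, 0.033)
t=1.000: state=(0.827, 0.104, 0.069)
t=1.500: state=(0.782, 0.111, 0.107)
t=2.000: state=(0.737, 0.115, 0.148)
t=2.500: state=(0.694, 0.117, 0.190)
t=3.000: state=(0.653, 0.116, 0.231)
t=3.500: state=(0.615, 0.113, 0.273)
t=4.000: state=(0.580, 0.108, 0.312)
t=4.500: state=(0.549, 0.101, 0.350)
t=5.000: state=(0.522, 0.093, 0.385)
t=5.500: state=(0.499, 0.085, 0.417)
t=6.000: state=(0.478, 0.077, 0.446)
t=6.500: state=(0.460, 0.068, 0.472)
t=7.000: state=(0.445, 0.060, 0.495)
t=7.500: state=(0.432, 0.053, 0.515)
t=8.000: state=(0.421, 0.046, 0.533)
t=8.500: state=(0.412, 0.040, 0.548)
t=8.960: state=(0.404, 0.035, 0.561)

(S, I, R) = (0.404, 0.035, 0.561)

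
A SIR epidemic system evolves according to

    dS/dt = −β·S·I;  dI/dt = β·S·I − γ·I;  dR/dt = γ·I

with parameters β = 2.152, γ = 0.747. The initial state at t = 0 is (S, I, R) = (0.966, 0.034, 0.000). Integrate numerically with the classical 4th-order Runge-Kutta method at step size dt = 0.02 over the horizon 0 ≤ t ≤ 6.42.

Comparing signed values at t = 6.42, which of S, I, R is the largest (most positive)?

largest component: R

t=0.000: state=(0.966, 0.034, 0.000)
step 1 (dt=0.02): k1=(-0.071, 0.045, 0.025), k2=(-0.072, 0.046, 0.026), k3=(-0.072, 0.046, 0.026), k4=(-0.072, 0.046, 0.026); state += dt/6·(k1+2k2+2k3+k4)
t=0.020: state=(0.965, 0.035, 0.001)
t=0.040: state=(0.963, 0.036, 0.001)
t=0.060: state=(0.962, 0.037, 0.002)
continuing one RK4 step at a time; state shown every 25 steps (Δt=0.5):
t=0.500: state=(0.917, 0.065, 0.018)
t=1.000: state=(0.835, 0.115, 0.051)
t=1.500: state=(0.712, 0.182, 0.106)
t=2.000: state=(0.564, 0.249, 0.187)
t=2.500: state=(0.421, 0.291, 0.289)
t=3.000: state=(0.306, 0.295, 0.399)
t=3.500: state=(0.225, 0.269, 0.505)
t=4.000: state=(0.172, 0.229, 0.599)
t=4.500: state=(0.138, 0.186, 0.676)
t=5.000: state=(0.115, 0.147, 0.738)
t=5.500: state=(0.100, 0.113, 0.786)
t=6.000: state=(0.090, 0.086, 0.824)
t=6.420: state=(0.084, 0.068, 0.848)
compare at T: S=0.084, I=0.068, R=0.848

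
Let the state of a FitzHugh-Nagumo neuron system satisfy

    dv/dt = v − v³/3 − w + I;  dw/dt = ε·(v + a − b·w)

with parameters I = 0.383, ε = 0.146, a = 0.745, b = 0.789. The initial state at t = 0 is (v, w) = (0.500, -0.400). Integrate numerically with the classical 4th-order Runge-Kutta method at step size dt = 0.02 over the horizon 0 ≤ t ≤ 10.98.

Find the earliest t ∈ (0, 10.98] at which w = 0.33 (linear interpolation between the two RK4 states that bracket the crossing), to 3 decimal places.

t = 2.192

t=0.000: state=(0.500, -0.400)
step 1 (dt=0.02): k1=(1.241, 0.228), k2=(1.248, 0.229), k3=(1.248, 0.229), k4=(1.255, 0.231); state += dt/6·(k1+2k2+2k3+k4)
t=0.020: state=(0.525, -0.395)
t=0.040: state=(0.550, -0.391)
t=0.060: state=(0.576, -0.386)
continuing one RK4 step at a time; state shown every 25 steps (Δt=0.5):
t=0.500: state=(1.164, -0.266)
t=1.000: state=(1.655, -0.096)
t=1.500: state=(1.820, 0.087)
t=2.000: state=(1.820, 0.265)
t=2.180: state=(1.805, 0.326)
next step: t=2.200: state=(1.803, 0.333) — w has crossed 0.33
linear interpolation between t=2.180 (0.32589) and t=2.200 (0.33258) → t≈2.192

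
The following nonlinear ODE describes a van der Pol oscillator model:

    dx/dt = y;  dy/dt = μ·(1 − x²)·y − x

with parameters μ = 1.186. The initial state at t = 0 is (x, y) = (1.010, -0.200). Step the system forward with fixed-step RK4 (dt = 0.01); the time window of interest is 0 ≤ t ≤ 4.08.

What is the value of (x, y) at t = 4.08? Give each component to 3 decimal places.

(x, y) = (-0.674, 1.413)

t=0.000: state=(1.010, -0.200)
step 1 (dt=0.01): k1=(-0.200, -1.005), k2=(-0.205, -1.005), k3=(-0.205, -1.005), k4=(-0.210, -1.004); state += dt/6·(k1+2k2+2k3+k4)
t=0.010: state=(1.008, -0.210)
t=0.020: state=(1.006, -0.220)
t=0.030: state=(1.004, -0.230)
continuing one RK4 step at a time; state shown every 20 steps (Δt=0.2):
t=0.200: state=(0.950, -0.399)
t=0.400: state=(0.850, -0.603)
t=0.600: state=(0.708, -0.825)
t=0.800: state=(0.517, -1.089)
t=1.000: state=(0.268, -1.417)
t=1.200: state=(-0.055, -1.815)
t=1.400: state=(-0.458, -2.205)
t=1.600: state=(-0.920, -2.346)
t=1.800: state=(-1.360, -1.952)
t=2.000: state=(-1.674, -1.159)
t=2.200: state=(-1.828, -0.427)
t=2.400: state=(-1.863, 0.041)
t=2.600: state=(-1.825, 0.305)
t=2.800: state=(-1.748, 0.461)
t=3.000: state=(-1.644, 0.570)
t=3.200: state=(-1.520, 0.666)
t=3.400: state=(-1.377, 0.769)
t=3.600: state=(-1.211, 0.895)
t=3.800: state=(-1.016, 1.062)
t=4.000: state=(-0.782, 1.295)
t=4.080: state=(-0.674, 1.413)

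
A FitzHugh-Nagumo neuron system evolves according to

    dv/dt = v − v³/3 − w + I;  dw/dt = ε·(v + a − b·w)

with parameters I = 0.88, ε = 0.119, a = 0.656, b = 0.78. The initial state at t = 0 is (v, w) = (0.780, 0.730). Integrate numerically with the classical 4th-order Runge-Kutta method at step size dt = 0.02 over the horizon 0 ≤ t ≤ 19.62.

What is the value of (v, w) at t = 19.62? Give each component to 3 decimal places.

t=0.000: state=(0.780, 0.730)
step 1 (dt=0.02): k1=(0.772, 0.103), k2=(0.774, 0.104), k3=(0.774, 0.104), k4=(0.776, 0.105); state += dt/6·(k1+2k2+2k3+k4)
t=0.020: state=(0.795, 0.732)
t=0.040: state=(0.811, 0.734)
t=0.060: state=(0.827, 0.736)
continuing one RK4 step at a time; state shown every 50 steps (Δt=1):
t=1.000: state=(1.461, 0.871)
t=2.000: state=(1.637, 1.049)
t=3.000: state=(1.587, 1.214)
t=4.000: state=(1.497, 1.357)
t=5.000: state=(1.395, 1.475)
t=6.000: state=(1.286, 1.571)
t=7.000: state=(1.165, 1.646)
t=8.000: state=(1.026, 1.699)
t=9.000: state=(0.851, 1.730)
t=10.000: state=(0.593, 1.734)
t=11.000: state=(0.109, 1.698)
t=12.000: state=(-0.974, 1.579)
t=13.000: state=(-1.831, 1.341)
t=14.000: state=(-1.857, 1.085)
t=15.000: state=(-1.768, 0.857)
t=16.000: state=(-1.669, 0.660)
t=17.000: state=(-1.567, 0.493)
t=18.000: state=(-1.462, 0.351)
t=19.000: state=(-1.350, 0.235)
t=19.620: state=(-1.277, 0.175)

(v, w) = (-1.277, 0.175)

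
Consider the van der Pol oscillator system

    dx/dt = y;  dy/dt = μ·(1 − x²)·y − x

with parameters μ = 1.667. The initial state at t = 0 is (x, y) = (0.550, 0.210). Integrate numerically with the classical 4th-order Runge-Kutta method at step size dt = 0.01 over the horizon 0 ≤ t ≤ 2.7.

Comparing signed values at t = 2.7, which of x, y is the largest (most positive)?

largest component: y

t=0.000: state=(0.550, 0.210)
step 1 (dt=0.01): k1=(0.210, -0.306), k2=(0.208, -0.309), k3=(0.208, -0.309), k4=(0.207, -0.312); state += dt/6·(k1+2k2+2k3+k4)
t=0.010: state=(0.552, 0.207)
t=0.020: state=(0.554, 0.204)
t=0.030: state=(0.556, 0.201)
continuing one RK4 step at a time; state shown every 10 steps (Δt=0.1):
t=0.100: state=(0.569, 0.176)
t=0.200: state=(0.585, 0.136)
t=0.300: state=(0.596, 0.089)
t=0.400: state=(0.603, 0.036)
t=0.500: state=(0.603, -0.024)
t=0.600: state=(0.598, -0.090)
t=0.700: state=(0.585, -0.163)
t=0.800: state=(0.565, -0.243)
t=0.900: state=(0.536, -0.331)
t=1.000: state=(0.498, -0.430)
t=1.100: state=(0.450, -0.540)
t=1.200: state=(0.390, -0.664)
t=1.300: state=(0.316, -0.807)
t=1.400: state=(0.228, -0.971)
t=1.500: state=(0.121, -1.160)
t=1.600: state=(-0.005, -1.376)
t=1.700: state=(-0.155, -1.615)
t=1.800: state=(-0.329, -1.863)
t=1.900: state=(-0.527, -2.090)
t=2.000: state=(-0.744, -2.241)
t=2.100: state=(-0.970, -2.254)
t=2.200: state=(-1.189, -2.084)
t=2.300: state=(-1.381, -1.745)
t=2.400: state=(-1.534, -1.311)
t=2.500: state=(-1.643, -0.875)
t=2.600: state=(-1.712, -0.501)
t=2.700: state=(-1.746, -0.212)
compare at T: x=-1.746, y=-0.212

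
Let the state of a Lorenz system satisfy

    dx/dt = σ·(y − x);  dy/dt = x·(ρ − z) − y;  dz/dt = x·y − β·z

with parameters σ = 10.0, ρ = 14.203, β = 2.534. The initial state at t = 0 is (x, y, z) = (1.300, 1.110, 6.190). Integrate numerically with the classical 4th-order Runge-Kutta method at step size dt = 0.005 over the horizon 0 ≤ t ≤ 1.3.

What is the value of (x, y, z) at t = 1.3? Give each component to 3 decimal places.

(x, y, z) = (4.099, 5.870, 6.561)

t=0.000: state=(1.300, 1.110, 6.190)
step 1 (dt=0.005): k1=(-1.900, 9.307, -14.242), k2=(-1.620, 9.292, -14.127), k3=(-1.627, 9.297, -14.127), k4=(-1.354, 9.286, -14.012); state += dt/6·(k1+2k2+2k3+k4)
t=0.005: state=(1.292, 1.156, 6.119)
t=0.010: state=(1.286, 1.203, 6.050)
t=0.015: state=(1.283, 1.249, 5.982)
continuing one RK4 step at a time; state shown every 10 steps (Δt=0.05):
t=0.050: state=(1.325, 1.583, 5.535)
t=0.100: state=(1.539, 2.126, 5.001)
t=0.150: state=(1.909, 2.809, 4.605)
t=0.200: state=(2.445, 3.699, 4.389)
t=0.250: state=(3.176, 4.857, 4.431)
t=0.300: state=(4.139, 6.322, 4.865)
t=0.350: state=(5.361, 8.059, 5.896)
t=0.400: state=(6.811, 9.860, 7.773)
t=0.450: state=(8.329, 11.233, 10.645)
t=0.500: state=(9.567, 11.448, 14.229)
t=0.550: state=(10.056, 10.021, 17.578)
t=0.600: state=(9.500, 7.366, 19.532)
t=0.650: state=(8.060, 4.622, 19.678)
t=0.700: state=(6.256, 2.652, 18.537)
t=0.750: state=(4.586, 1.590, 16.854)
t=0.800: state=(3.302, 1.169, 15.094)
t=0.850: state=(2.440, 1.099, 13.446)
t=0.900: state=(1.931, 1.203, 11.961)
t=0.950: state=(1.683, 1.397, 10.646)
t=1.000: state=(1.624, 1.661, 9.497)
t=1.050: state=(1.708, 2.001, 8.509)
t=1.100: state=(1.914, 2.443, 7.685)
t=1.150: state=(2.239, 3.016, 7.035)
t=1.200: state=(2.697, 3.758, 6.590)
t=1.250: state=(3.309, 4.704, 6.402)
t=1.300: state=(4.099, 5.870, 6.561)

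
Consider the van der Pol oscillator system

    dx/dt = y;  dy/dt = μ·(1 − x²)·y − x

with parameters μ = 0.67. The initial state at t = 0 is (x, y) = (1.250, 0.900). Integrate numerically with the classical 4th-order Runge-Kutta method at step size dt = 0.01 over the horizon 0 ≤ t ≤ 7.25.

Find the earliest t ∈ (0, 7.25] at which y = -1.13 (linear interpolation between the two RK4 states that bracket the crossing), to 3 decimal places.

t = 1.564

t=0.000: state=(1.250, 0.900)
step 1 (dt=0.01): k1=(0.900, -1.589), k2=(0.892, -1.597), k3=(0.892, -1.597), k4=(0.884, -1.605); state += dt/6·(k1+2k2+2k3+k4)
t=0.010: state=(1.259, 0.884)
t=0.020: state=(1.268, 0.868)
t=0.030: state=(1.276, 0.852)
continuing one RK4 step at a time; state shown every 25 steps (Δt=0.25):
t=0.250: state=(1.422, 0.473)
t=0.500: state=(1.488, 0.058)
t=0.750: state=(1.457, -0.288)
t=1.000: state=(1.349, -0.570)
t=1.250: state=(1.175, -0.818)
t=1.500: state=(0.940, -1.064)
t=1.560: state=(0.875, -1.126)
next step: t=1.570: state=(0.863, -1.137) — y has crossed -1.13
linear interpolation between t=1.560 (-1.12604) and t=1.570 (-1.13659) → t≈1.564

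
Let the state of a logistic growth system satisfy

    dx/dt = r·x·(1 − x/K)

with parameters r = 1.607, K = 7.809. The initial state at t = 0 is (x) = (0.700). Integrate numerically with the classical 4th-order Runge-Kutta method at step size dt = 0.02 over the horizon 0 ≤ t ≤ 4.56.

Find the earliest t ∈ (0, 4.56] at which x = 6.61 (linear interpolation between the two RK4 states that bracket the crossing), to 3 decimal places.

t = 2.505

t=0.000: state=(0.700)
step 1 (dt=0.02): k1=(1.024), k2=(1.038), k3=(1.038), k4=(1.051); state += dt/6·(k1+2k2+2k3+k4)
t=0.020: state=(0.721)
t=0.040: state=(0.742)
t=0.060: state=(0.764)
continuing one RK4 step at a time; state shown every 10 steps (Δt=0.2):
t=0.200: state=(0.934)
t=0.400: state=(1.232)
t=0.600: state=(1.603)
t=0.800: state=(2.051)
t=1.000: state=(2.572)
t=1.200: state=(3.153)
t=1.400: state=(3.771)
t=1.600: state=(4.396)
t=1.800: state=(4.996)
t=2.000: state=(5.545)
t=2.200: state=(6.025)
t=2.400: state=(6.429)
t=2.500: state=(6.602)
next step: t=2.520: state=(6.635) — x has crossed 6.61
linear interpolation between t=2.500 (6.60223) and t=2.520 (6.63466) → t≈2.505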